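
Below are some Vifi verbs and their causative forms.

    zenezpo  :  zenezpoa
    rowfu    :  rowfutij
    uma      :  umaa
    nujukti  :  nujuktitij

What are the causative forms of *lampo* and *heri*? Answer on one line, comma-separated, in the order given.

The alternation tracks the last vowel of the stem — -tij when the last vowel of the stem is a high vowel (*rowfu*, *nujukti*); -a when the last vowel of the stem is a non-high vowel (*zenezpo*, *uma*).
The last vowel of *lampo* is /o/, which is a non-high vowel, so the suffix is -a, giving *lampoa*.
The last vowel of *heri* is /i/, which is a high vowel, so the suffix is -tij, giving *heritij*.

lampoa, heritij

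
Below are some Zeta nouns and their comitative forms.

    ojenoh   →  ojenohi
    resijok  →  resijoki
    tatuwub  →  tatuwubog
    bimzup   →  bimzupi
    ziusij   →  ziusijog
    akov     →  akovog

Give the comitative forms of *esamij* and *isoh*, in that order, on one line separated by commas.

The alternation tracks the final consonant of the stem — -i when the stem ends in a voiceless consonant (*ojenoh*, *resijok*, *bimzup*); -og when the stem ends in a voiced consonant (*tatuwub*, *ziusij*, *akov*).
Since the final consonant of *esamij* is /j/ (voiced), it takes -og, giving *esamijog*.
*isoh* — final consonant /h/ (voiceless) → -i → *isohi*.

esamijog, isohi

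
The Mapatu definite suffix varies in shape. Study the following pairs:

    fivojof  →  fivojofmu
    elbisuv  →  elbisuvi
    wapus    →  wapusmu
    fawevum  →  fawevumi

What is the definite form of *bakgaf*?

The suffix is conditioned by the final consonant: -mu when the stem ends in a voiceless consonant (*fivojof*, *wapus*); -i when the stem ends in a voiced consonant (*elbisuv*, *fawevum*).
The final consonant of *bakgaf* is /f/, which is voiceless, so the suffix is -mu, giving *bakgafmu*.

bakgafmu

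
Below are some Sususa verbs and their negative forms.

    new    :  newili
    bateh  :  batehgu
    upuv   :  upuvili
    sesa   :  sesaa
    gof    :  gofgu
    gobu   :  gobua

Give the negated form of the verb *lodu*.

Looking at the final sound of each stem: -gu when the stem ends in a voiceless consonant (*bateh*, *gof*); -ili when the stem ends in a voiced consonant (*new*, *upuv*); -a when the stem ends in a vowel (*sesa*, *gobu*).
*lodu* — final sound /u/ (a vowel) → -a → *lodua*.

lodua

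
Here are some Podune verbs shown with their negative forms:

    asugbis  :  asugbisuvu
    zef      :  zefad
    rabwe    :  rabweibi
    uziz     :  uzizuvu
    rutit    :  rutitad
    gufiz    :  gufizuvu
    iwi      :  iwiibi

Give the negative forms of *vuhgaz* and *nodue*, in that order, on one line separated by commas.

vuhgazuvu, nodueibi

Looking at the final sound of each stem: -uvu when the stem ends in a sibilant (*asugbis*, *uziz*, *gufiz*); -ad when the stem ends in a non-sibilant consonant (*zef*, *rutit*); -ibi when the stem ends in a vowel (*rabwe*, *iwi*).
The final sound of *vuhgaz* is /z/, which is a sibilant, so the suffix is -uvu, giving *vuhgazuvu*.
*nodue* — final sound /e/ (a vowel) → -ibi → *nodueibi*.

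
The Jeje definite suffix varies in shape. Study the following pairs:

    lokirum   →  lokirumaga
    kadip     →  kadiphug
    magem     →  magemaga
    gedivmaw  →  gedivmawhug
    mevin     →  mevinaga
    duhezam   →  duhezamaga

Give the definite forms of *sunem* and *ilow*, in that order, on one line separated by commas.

Looking at the final consonant of each stem: -aga when the stem ends in a nasal (*lokirum*, *magem*, *mevin*, *duhezam*); -hug when the stem ends in a non-nasal consonant (*kadip*, *gedivmaw*).
Since the final consonant of *sunem* is /m/ (a nasal), it takes -aga, giving *sunemaga*.
*ilow* — final consonant /w/ (non-nasal) → -hug → *ilowhug*.

sunemaga, ilowhug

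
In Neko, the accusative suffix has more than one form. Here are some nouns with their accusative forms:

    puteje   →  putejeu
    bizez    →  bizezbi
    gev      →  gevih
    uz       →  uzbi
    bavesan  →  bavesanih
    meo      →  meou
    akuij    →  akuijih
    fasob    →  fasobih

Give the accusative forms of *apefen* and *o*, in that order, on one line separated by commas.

apefenih, ou

The alternation tracks the final sound of the stem — -bi when the stem ends in a sibilant (*bizez*, *uz*); -ih when the stem ends in a non-sibilant consonant (*gev*, *bavesan*, *akuij*, *fasob*); -u when the stem ends in a vowel (*puteje*, *meo*).
Since the final sound of *apefen* is /n/ (a non-sibilant consonant), it takes -ih, giving *apefenih*.
Since the final sound of *o* is /o/ (a vowel), it takes -u, giving *ou*.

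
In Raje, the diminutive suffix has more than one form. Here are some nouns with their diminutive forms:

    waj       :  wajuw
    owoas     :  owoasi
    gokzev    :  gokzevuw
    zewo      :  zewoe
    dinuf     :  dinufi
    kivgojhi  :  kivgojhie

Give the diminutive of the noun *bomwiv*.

bomwivuw

The suffix is conditioned by the final sound: -i when the stem ends in a voiceless consonant (*owoas*, *dinuf*); -uw when the stem ends in a voiced consonant (*waj*, *gokzev*); -e when the stem ends in a vowel (*zewo*, *kivgojhi*).
*bomwiv*: final sound = /v/, a voiced consonant → -uw → *bomwivuw*.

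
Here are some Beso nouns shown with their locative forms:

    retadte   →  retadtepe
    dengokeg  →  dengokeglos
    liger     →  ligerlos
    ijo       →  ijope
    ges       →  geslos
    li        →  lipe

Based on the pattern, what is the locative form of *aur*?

aurlos

Looking at the final sound of each stem: -los when the stem ends in a consonant (*dengokeg*, *liger*, *ges*); -pe when the stem ends in a vowel (*retadte*, *ijo*, *li*).
The final sound of *aur* is /r/, which is a consonant, so the suffix is -los, giving *aurlos*.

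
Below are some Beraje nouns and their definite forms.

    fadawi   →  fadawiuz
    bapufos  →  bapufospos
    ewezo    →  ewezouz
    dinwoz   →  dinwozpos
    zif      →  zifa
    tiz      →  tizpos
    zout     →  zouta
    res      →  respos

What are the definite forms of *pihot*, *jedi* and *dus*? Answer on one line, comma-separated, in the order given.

pihota, jediuz, duspos

Looking at the final sound of each stem: -pos when the stem ends in a sibilant (*bapufos*, *dinwoz*, *tiz*, *res*); -a when the stem ends in a non-sibilant consonant (*zif*, *zout*); -uz when the stem ends in a vowel (*fadawi*, *ewezo*).
Since the final sound of *pihot* is /t/ (a non-sibilant consonant), it takes -a, giving *pihota*.
Since the final sound of *jedi* is /i/ (a vowel), it takes -uz, giving *jediuz*.
The final sound of *dus* is /s/, which is a sibilant, so the suffix is -pos, giving *duspos*.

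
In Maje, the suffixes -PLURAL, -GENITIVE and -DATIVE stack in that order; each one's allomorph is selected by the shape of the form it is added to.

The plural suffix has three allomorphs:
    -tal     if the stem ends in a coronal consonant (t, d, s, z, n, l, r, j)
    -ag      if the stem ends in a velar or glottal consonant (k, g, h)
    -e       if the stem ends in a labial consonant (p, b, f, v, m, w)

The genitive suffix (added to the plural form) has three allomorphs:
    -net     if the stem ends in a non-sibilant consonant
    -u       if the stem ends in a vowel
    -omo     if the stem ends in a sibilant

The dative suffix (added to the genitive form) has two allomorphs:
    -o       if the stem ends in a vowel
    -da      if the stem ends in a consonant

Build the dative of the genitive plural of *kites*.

kitestalnetda

Since the final consonant of *kites* is /s/ (coronal), it takes -tal, giving *kitestal*.
The final sound of the plural form *kitestal* is /l/, which is a non-sibilant consonant, so the genitive suffix is -net, giving *kitestalnet*.
The genitive form *kitestalnet* — final sound /t/ (a consonant) → -da → *kitestalnetda*.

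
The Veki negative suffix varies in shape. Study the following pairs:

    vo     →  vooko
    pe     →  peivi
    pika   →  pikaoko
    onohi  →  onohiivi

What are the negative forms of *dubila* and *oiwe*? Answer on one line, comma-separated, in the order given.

The suffix is conditioned by the last vowel: -ivi when the last vowel of the stem is a front vowel (*pe*, *onohi*); -oko when the last vowel of the stem is a back vowel (*vo*, *pika*).
*dubila* — last vowel /a/ (a back vowel) → -oko → *dubilaoko*.
Since the last vowel of *oiwe* is /e/ (a front vowel), it takes -ivi, giving *oiweivi*.

dubilaoko, oiweivi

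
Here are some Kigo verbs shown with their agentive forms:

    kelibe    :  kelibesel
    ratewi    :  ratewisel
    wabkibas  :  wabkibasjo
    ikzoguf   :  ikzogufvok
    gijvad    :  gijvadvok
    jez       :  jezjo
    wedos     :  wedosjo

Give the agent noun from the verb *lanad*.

lanadvok

The alternation tracks the final sound of the stem — -jo when the stem ends in a sibilant (*wabkibas*, *jez*, *wedos*); -vok when the stem ends in a non-sibilant consonant (*ikzoguf*, *gijvad*); -sel when the stem ends in a vowel (*kelibe*, *ratewi*).
The final sound of *lanad* is /d/, which is a non-sibilant consonant, so the suffix is -vok, giving *lanadvok*.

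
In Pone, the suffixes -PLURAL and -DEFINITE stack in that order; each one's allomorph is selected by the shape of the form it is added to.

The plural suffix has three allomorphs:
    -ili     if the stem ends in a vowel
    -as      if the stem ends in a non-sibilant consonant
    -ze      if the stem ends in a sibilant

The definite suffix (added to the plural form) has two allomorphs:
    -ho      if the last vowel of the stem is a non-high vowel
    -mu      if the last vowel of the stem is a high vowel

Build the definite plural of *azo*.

*azo*: final sound = /o/, a vowel → -ili → *azoili*.
Since the last vowel of the plural form *azoili* is /i/ (a high vowel), it takes -mu, giving *azoilimu*.

azoilimu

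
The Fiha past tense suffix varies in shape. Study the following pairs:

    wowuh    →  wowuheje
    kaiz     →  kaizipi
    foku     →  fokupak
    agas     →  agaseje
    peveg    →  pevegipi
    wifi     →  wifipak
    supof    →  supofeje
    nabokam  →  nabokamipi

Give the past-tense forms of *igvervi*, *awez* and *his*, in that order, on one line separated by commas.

The suffix is conditioned by the final sound: -eje when the stem ends in a voiceless consonant (*wowuh*, *agas*, *supof*); -ipi when the stem ends in a voiced consonant (*kaiz*, *peveg*, *nabokam*); -pak when the stem ends in a vowel (*foku*, *wifi*).
*igvervi* — final sound /i/ (a vowel) → -pak → *igvervipak*.
The final sound of *awez* is /z/, which is a voiced consonant, so the suffix is -ipi, giving *awezipi*.
The final sound of *his* is /s/, which is a voiceless consonant, so the suffix is -eje, giving *hiseje*.

igvervipak, awezipi, hiseje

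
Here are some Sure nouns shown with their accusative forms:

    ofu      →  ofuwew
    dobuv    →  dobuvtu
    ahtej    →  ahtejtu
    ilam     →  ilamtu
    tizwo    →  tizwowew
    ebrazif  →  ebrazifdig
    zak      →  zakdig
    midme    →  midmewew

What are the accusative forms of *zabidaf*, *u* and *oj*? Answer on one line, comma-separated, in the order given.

Looking at the final sound of each stem: -dig when the stem ends in a voiceless consonant (*ebrazif*, *zak*); -tu when the stem ends in a voiced consonant (*dobuv*, *ahtej*, *ilam*); -wew when the stem ends in a vowel (*ofu*, *tizwo*, *midme*).
*zabidaf*: final sound = /f/, a voiceless consonant → -dig → *zabidafdig*.
*u* — final sound /u/ (a vowel) → -wew → *uwew*.
*oj*: final sound = /j/, a voiced consonant → -tu → *ojtu*.

zabidafdig, uwew, ojtu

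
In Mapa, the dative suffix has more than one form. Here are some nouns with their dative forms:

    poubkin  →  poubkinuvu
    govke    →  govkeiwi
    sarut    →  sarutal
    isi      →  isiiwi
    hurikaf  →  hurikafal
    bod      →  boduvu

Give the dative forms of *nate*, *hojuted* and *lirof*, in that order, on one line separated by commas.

The pattern is voicing of the final sound: -al when the stem ends in a voiceless consonant (*sarut*, *hurikaf*); -uvu when the stem ends in a voiced consonant (*poubkin*, *bod*); -iwi when the stem ends in a vowel (*govke*, *isi*).
*nate* — final sound /e/ (a vowel) → -iwi → *nateiwi*.
*hojuted* — final sound /d/ (a voiced consonant) → -uvu → *hojuteduvu*.
The final sound of *lirof* is /f/, which is a voiceless consonant, so the suffix is -al, giving *lirofal*.

nateiwi, hojuteduvu, lirofal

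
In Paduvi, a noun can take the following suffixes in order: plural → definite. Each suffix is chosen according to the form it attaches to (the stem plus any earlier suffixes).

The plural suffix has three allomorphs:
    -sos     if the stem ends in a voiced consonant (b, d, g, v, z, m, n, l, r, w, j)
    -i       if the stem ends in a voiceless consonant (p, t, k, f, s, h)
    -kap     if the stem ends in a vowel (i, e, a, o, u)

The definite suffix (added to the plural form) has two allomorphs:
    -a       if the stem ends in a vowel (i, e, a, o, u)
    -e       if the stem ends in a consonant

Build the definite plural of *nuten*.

*nuten*: final sound = /n/, a voiced consonant → -sos → *nutensos*.
The final sound of the plural form *nutensos* is /s/, which is a consonant, so the definite suffix is -e, giving *nutensose*.

nutensose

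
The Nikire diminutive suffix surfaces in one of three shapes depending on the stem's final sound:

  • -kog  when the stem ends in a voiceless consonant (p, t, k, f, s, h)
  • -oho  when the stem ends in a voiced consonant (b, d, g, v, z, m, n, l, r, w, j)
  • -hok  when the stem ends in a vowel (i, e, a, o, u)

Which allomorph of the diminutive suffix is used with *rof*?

The final sound of *rof* is /f/, which is a voiceless consonant, so the suffix is -kog.

-kog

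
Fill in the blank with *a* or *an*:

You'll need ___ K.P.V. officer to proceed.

The indefinite article is chosen by the initial *sound* of the following word, not its spelling.
The initialism *K.P.V.* is read letter by letter; the first letter, K, is pronounced /keɪ/, which begins with a consonant sound.
So the article is *a*: You'll need a K.P.V. officer to proceed.

a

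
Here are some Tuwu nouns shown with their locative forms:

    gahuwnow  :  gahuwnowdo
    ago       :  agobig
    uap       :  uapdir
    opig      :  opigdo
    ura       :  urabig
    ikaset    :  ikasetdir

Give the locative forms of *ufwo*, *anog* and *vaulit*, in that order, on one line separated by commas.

The alternation tracks the final sound of the stem — -dir when the stem ends in a voiceless consonant (*uap*, *ikaset*); -do when the stem ends in a voiced consonant (*gahuwnow*, *opig*); -big when the stem ends in a vowel (*ago*, *ura*).
Since the final sound of *ufwo* is /o/ (a vowel), it takes -big, giving *ufwobig*.
*anog*: final sound = /g/, a voiced consonant → -do → *anogdo*.
*vaulit* — final sound /t/ (a voiceless consonant) → -dir → *vaulitdir*.

ufwobig, anogdo, vaulitdir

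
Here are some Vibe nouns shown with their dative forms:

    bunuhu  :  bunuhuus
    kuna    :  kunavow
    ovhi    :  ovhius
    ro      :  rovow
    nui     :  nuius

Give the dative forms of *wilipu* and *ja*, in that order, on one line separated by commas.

The suffix is conditioned by the last vowel: -us when the last vowel of the stem is a high vowel (*bunuhu*, *ovhi*, *nui*); -vow when the last vowel of the stem is a non-high vowel (*kuna*, *ro*).
*wilipu*: last vowel = /u/, a high vowel → -us → *wilipuus*.
The last vowel of *ja* is /a/, which is a non-high vowel, so the suffix is -vow, giving *javow*.

wilipuus, javow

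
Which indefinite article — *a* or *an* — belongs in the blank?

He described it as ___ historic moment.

The indefinite article is chosen by the initial *sound* of the following word, not its spelling.
*historic* begins with the sound /h/ (h is pronounced in standard usage) — a consonant sound.
So the article is *a*: He described it as a historic moment.

a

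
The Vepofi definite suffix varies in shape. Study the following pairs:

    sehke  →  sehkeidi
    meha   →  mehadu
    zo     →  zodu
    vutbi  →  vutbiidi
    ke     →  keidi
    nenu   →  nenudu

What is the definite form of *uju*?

ujudu

Looking at the last vowel of each stem: -idi when the last vowel of the stem is a front vowel (*sehke*, *vutbi*, *ke*); -du when the last vowel of the stem is a back vowel (*meha*, *zo*, *nenu*).
*uju* — last vowel /u/ (a back vowel) → -du → *ujudu*.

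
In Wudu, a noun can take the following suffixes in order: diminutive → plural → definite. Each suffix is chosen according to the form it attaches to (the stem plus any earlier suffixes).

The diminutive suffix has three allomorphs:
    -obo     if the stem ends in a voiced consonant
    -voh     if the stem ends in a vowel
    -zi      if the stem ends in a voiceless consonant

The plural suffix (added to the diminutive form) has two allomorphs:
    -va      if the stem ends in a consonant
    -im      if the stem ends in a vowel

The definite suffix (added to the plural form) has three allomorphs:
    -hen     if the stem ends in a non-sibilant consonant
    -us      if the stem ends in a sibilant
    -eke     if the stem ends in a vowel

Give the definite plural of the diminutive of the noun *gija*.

gijavohvaeke

*gija* — final sound /a/ (a vowel) → -voh → *gijavoh*.
The diminutive form *gijavoh* — final sound /h/ (a consonant) → -va → *gijavohva*.
The plural form *gijavohva* — final sound /a/ (a vowel) → -eke → *gijavohvaeke*.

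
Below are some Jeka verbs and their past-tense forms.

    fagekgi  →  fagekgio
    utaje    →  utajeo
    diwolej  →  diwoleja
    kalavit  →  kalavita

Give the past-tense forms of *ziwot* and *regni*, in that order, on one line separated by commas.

ziwota, regnio

The alternation tracks the final sound of the stem — -a when the stem ends in a consonant (*diwolej*, *kalavit*); -o when the stem ends in a vowel (*fagekgi*, *utaje*).
*ziwot* — final sound /t/ (a consonant) → -a → *ziwota*.
The final sound of *regni* is /i/, which is a vowel, so the suffix is -o, giving *regnio*.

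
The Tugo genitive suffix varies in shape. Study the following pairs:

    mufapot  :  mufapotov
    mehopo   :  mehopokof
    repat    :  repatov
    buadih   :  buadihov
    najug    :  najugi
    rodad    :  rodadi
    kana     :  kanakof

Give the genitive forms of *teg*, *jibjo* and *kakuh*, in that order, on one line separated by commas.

The suffix is conditioned by the final sound: -ov when the stem ends in a voiceless consonant (*mufapot*, *repat*, *buadih*); -i when the stem ends in a voiced consonant (*najug*, *rodad*); -kof when the stem ends in a vowel (*mehopo*, *kana*).
*teg*: final sound = /g/, a voiced consonant → -i → *tegi*.
The final sound of *jibjo* is /o/, which is a vowel, so the suffix is -kof, giving *jibjokof*.
*kakuh* — final sound /h/ (a voiceless consonant) → -ov → *kakuhov*.

tegi, jibjokof, kakuhov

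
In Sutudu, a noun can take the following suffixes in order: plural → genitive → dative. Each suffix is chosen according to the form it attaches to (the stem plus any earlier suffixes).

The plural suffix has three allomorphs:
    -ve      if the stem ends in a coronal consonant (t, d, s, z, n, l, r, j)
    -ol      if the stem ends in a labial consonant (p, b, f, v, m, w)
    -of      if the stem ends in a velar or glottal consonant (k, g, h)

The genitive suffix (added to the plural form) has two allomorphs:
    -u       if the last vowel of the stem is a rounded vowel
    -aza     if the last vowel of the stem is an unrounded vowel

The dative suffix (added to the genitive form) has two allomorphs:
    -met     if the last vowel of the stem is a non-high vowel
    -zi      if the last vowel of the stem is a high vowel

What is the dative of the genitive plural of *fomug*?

fomugofuzi

*fomug* — final consonant /g/ (velar/glottal) → -of → *fomugof*.
Since the last vowel of the plural form *fomugof* is /o/ (a rounded vowel), it takes -u, giving *fomugofu*.
The last vowel of the genitive form *fomugofu* is /u/, which is a high vowel, so the dative suffix is -zi, giving *fomugofuzi*.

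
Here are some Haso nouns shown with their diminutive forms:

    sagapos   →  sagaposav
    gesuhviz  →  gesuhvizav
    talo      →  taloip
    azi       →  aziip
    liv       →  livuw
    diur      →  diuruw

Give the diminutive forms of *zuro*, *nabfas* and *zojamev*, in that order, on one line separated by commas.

The pattern is sibilance of the final sound: -av when the stem ends in a sibilant (*sagapos*, *gesuhviz*); -uw when the stem ends in a non-sibilant consonant (*liv*, *diur*); -ip when the stem ends in a vowel (*talo*, *azi*).
Since the final sound of *zuro* is /o/ (a vowel), it takes -ip, giving *zuroip*.
*nabfas*: final sound = /s/, a sibilant → -av → *nabfasav*.
*zojamev*: final sound = /v/, a non-sibilant consonant → -uw → *zojamevuw*.

zuroip, nabfasav, zojamevuw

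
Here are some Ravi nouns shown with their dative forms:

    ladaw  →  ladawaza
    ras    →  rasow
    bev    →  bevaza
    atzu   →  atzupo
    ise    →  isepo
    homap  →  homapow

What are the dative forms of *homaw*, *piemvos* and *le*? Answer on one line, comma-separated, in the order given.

Looking at the final sound of each stem: -ow when the stem ends in a voiceless consonant (*ras*, *homap*); -aza when the stem ends in a voiced consonant (*ladaw*, *bev*); -po when the stem ends in a vowel (*atzu*, *ise*).
The final sound of *homaw* is /w/, which is a voiced consonant, so the suffix is -aza, giving *homawaza*.
*piemvos*: final sound = /s/, a voiceless consonant → -ow → *piemvosow*.
The final sound of *le* is /e/, which is a vowel, so the suffix is -po, giving *lepo*.

homawaza, piemvosow, lepo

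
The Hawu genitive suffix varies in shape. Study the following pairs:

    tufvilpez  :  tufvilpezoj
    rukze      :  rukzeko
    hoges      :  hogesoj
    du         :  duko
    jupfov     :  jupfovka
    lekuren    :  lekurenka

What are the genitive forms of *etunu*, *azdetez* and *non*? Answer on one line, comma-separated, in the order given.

etunuko, azdetezoj, nonka

Looking at the final sound of each stem: -oj when the stem ends in a sibilant (*tufvilpez*, *hoges*); -ka when the stem ends in a non-sibilant consonant (*jupfov*, *lekuren*); -ko when the stem ends in a vowel (*rukze*, *du*).
*etunu* — final sound /u/ (a vowel) → -ko → *etunuko*.
Since the final sound of *azdetez* is /z/ (a sibilant), it takes -oj, giving *azdetezoj*.
*non* — final sound /n/ (a non-sibilant consonant) → -ka → *nonka*.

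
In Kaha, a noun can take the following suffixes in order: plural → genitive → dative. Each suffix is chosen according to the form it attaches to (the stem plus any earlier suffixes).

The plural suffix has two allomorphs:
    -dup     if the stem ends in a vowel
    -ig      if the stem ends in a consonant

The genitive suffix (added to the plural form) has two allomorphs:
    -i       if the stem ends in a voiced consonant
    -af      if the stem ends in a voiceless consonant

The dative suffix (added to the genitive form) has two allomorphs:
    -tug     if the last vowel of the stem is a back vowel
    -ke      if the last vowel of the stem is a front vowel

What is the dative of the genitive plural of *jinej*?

jinejigike

Since the final sound of *jinej* is /j/ (a consonant), it takes -ig, giving *jinejig*.
The plural form *jinejig*: final consonant = /g/, voiced → -i → *jinejigi*.
The genitive form *jinejigi*: last vowel = /i/, a front vowel → -ke → *jinejigike*.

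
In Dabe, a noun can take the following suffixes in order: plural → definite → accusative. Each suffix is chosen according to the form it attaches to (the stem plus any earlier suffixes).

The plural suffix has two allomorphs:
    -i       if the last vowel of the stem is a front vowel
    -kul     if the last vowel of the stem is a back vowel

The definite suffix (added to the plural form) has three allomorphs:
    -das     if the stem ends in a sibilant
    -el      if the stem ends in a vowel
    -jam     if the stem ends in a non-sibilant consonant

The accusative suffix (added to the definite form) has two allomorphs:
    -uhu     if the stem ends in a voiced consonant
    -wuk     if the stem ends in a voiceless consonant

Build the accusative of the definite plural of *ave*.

*ave* — last vowel /e/ (a front vowel) → -i → *avei*.
The plural form *avei* — final sound /i/ (a vowel) → -el → *aveiel*.
The definite form *aveiel* — final consonant /l/ (voiced) → -uhu → *aveieluhu*.

aveieluhu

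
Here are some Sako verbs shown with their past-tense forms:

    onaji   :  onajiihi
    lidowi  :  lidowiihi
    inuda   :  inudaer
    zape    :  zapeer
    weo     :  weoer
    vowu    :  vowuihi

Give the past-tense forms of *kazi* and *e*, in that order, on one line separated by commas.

The pattern is height harmony: -ihi when the last vowel of the stem is a high vowel (*onaji*, *lidowi*, *vowu*); -er when the last vowel of the stem is a non-high vowel (*inuda*, *zape*, *weo*).
The last vowel of *kazi* is /i/, which is a high vowel, so the suffix is -ihi, giving *kaziihi*.
The last vowel of *e* is /e/, which is a non-high vowel, so the suffix is -er, giving *eer*.

kaziihi, eer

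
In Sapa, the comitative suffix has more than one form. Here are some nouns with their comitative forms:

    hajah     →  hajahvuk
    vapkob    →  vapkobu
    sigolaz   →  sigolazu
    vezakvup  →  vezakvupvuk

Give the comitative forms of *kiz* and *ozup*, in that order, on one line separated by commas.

kizu, ozupvuk

The suffix is conditioned by the final consonant: -vuk when the stem ends in a voiceless consonant (*hajah*, *vezakvup*); -u when the stem ends in a voiced consonant (*vapkob*, *sigolaz*).
*kiz* — final consonant /z/ (voiced) → -u → *kizu*.
*ozup*: final consonant = /p/, voiceless → -vuk → *ozupvuk*.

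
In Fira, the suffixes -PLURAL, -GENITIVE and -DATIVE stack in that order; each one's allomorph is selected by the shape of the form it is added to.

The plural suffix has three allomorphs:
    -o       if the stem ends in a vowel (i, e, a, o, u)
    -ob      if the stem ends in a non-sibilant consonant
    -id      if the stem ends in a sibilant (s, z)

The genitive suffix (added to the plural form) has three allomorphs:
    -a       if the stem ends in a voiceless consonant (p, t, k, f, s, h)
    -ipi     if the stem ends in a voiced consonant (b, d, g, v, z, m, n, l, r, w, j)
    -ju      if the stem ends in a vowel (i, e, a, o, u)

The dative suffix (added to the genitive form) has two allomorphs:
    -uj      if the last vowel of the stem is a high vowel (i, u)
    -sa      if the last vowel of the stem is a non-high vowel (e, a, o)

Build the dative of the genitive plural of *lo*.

loojuuj

*lo* — final sound /o/ (a vowel) → -o → *loo*.
The final sound of the plural form *loo* is /o/, which is a vowel, so the genitive suffix is -ju, giving *looju*.
Since the last vowel of the genitive form *looju* is /u/ (a high vowel), it takes -uj, giving *loojuuj*.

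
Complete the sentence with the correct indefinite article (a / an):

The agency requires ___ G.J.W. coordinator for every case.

The indefinite article is chosen by the initial *sound* of the following word, not its spelling.
The initialism *G.J.W.* is read letter by letter; the first letter, G, is pronounced /dʒiː/, which begins with a consonant sound.
So the article is *a*: The agency requires a G.J.W. coordinator for every case.

a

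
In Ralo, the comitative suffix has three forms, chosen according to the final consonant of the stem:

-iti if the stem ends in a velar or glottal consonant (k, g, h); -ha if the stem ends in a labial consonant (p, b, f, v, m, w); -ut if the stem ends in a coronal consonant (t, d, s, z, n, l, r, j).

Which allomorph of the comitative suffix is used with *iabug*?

*iabug* — final consonant /g/ (velar/glottal) → -iti.

-iti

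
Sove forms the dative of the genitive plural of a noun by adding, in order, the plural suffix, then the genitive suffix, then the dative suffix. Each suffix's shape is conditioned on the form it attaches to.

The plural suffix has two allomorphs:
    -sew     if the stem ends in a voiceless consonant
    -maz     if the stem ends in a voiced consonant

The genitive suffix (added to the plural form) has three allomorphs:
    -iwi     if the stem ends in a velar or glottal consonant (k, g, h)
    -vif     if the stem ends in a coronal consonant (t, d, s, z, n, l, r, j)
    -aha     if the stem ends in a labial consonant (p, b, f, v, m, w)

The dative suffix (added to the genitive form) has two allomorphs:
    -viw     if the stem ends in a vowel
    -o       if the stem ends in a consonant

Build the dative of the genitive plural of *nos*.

*nos* — final consonant /s/ (voiceless) → -sew → *nossew*.
The final consonant of the plural form *nossew* is /w/, which is labial, so the genitive suffix is -aha, giving *nossewaha*.
The genitive form *nossewaha* — final sound /a/ (a vowel) → -viw → *nossewahaviw*.

nossewahaviw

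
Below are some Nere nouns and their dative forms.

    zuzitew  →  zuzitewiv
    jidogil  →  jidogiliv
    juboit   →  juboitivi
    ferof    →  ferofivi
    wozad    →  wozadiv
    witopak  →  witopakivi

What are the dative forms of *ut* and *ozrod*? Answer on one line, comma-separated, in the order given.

The alternation tracks the final consonant of the stem — -ivi when the stem ends in a voiceless consonant (*juboit*, *ferof*, *witopak*); -iv when the stem ends in a voiced consonant (*zuzitew*, *jidogil*, *wozad*).
Since the final consonant of *ut* is /t/ (voiceless), it takes -ivi, giving *utivi*.
*ozrod*: final consonant = /d/, voiced → -iv → *ozrodiv*.

utivi, ozrodiv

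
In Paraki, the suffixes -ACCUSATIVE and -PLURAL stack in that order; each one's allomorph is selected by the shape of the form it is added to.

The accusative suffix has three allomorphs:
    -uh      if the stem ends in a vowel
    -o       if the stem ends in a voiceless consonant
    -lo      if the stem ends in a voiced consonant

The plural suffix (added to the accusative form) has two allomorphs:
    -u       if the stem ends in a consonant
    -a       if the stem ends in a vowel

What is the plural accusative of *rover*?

The final sound of *rover* is /r/, which is a voiced consonant, so the accusative suffix is -lo, giving *roverlo*.
The final sound of the accusative form *roverlo* is /o/, which is a vowel, so the plural suffix is -a, giving *roverloa*.

roverloa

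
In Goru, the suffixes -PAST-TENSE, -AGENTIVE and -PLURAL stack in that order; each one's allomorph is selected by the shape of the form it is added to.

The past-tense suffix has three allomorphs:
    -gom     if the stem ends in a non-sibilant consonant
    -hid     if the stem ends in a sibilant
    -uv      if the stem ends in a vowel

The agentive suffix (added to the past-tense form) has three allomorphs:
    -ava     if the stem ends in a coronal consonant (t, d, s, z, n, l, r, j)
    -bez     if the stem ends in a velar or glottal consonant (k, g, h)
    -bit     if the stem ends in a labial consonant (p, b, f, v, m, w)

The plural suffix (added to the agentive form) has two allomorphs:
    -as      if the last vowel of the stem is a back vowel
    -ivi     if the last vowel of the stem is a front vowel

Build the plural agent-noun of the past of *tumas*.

*tumas*: final sound = /s/, a sibilant → -hid → *tumashid*.
The final consonant of the past-tense form *tumashid* is /d/, which is coronal, so the agentive suffix is -ava, giving *tumashidava*.
The agentive form *tumashidava*: last vowel = /a/, a back vowel → -as → *tumashidavaas*.

tumashidavaas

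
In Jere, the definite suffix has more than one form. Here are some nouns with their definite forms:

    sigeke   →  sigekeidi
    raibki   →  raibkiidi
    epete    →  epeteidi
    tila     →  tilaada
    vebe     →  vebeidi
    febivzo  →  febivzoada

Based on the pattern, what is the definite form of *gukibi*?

gukibiidi

The suffix is conditioned by the last vowel: -idi when the last vowel of the stem is a front vowel (*sigeke*, *raibki*, *epete*, *vebe*); -ada when the last vowel of the stem is a back vowel (*tila*, *febivzo*).
Since the last vowel of *gukibi* is /i/ (a front vowel), it takes -idi, giving *gukibiidi*.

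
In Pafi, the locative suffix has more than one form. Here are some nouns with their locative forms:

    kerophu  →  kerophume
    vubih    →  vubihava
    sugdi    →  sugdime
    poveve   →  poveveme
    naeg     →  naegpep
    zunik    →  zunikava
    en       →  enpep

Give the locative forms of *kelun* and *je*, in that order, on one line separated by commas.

The suffix is conditioned by the final sound: -ava when the stem ends in a voiceless consonant (*vubih*, *zunik*); -pep when the stem ends in a voiced consonant (*naeg*, *en*); -me when the stem ends in a vowel (*kerophu*, *sugdi*, *poveve*).
The final sound of *kelun* is /n/, which is a voiced consonant, so the suffix is -pep, giving *kelunpep*.
*je* — final sound /e/ (a vowel) → -me → *jeme*.

kelunpep, jeme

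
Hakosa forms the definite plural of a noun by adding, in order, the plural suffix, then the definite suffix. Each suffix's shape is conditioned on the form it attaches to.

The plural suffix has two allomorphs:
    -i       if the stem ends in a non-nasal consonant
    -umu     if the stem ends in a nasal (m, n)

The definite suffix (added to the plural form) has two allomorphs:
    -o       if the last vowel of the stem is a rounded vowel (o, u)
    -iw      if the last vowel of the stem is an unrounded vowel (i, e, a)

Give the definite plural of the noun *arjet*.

arjetiiw

*arjet*: final consonant = /t/, non-nasal → -i → *arjeti*.
The plural form *arjeti*: last vowel = /i/, an unrounded vowel → -iw → *arjetiiw*.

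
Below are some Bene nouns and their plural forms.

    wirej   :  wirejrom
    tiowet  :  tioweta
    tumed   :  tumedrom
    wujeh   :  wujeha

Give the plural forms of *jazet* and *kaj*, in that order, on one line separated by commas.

The alternation tracks the final consonant of the stem — -a when the stem ends in a voiceless consonant (*tiowet*, *wujeh*); -rom when the stem ends in a voiced consonant (*wirej*, *tumed*).
*jazet* — final consonant /t/ (voiceless) → -a → *jazeta*.
Since the final consonant of *kaj* is /j/ (voiced), it takes -rom, giving *kajrom*.

jazeta, kajrom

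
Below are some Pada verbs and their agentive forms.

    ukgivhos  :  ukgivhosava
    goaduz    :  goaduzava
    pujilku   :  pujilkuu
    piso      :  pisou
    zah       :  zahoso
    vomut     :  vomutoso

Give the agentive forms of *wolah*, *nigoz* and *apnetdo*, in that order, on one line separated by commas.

Looking at the final sound of each stem: -ava when the stem ends in a sibilant (*ukgivhos*, *goaduz*); -oso when the stem ends in a non-sibilant consonant (*zah*, *vomut*); -u when the stem ends in a vowel (*pujilku*, *piso*).
*wolah* — final sound /h/ (a non-sibilant consonant) → -oso → *wolahoso*.
*nigoz* — final sound /z/ (a sibilant) → -ava → *nigozava*.
*apnetdo*: final sound = /o/, a vowel → -u → *apnetdou*.

wolahoso, nigozava, apnetdou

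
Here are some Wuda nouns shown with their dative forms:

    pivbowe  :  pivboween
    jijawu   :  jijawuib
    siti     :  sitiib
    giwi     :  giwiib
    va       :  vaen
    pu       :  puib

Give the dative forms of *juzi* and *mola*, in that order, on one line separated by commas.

juziib, molaen

The pattern is height harmony: -ib when the last vowel of the stem is a high vowel (*jijawu*, *siti*, *giwi*, *pu*); -en when the last vowel of the stem is a non-high vowel (*pivbowe*, *va*).
The last vowel of *juzi* is /i/, which is a high vowel, so the suffix is -ib, giving *juziib*.
The last vowel of *mola* is /a/, which is a non-high vowel, so the suffix is -en, giving *molaen*.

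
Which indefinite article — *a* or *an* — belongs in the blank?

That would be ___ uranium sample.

a

The indefinite article is chosen by the initial *sound* of the following word, not its spelling.
*uranium* begins with the sound /jʊ/ (u pronounced /jʊ/) — a consonant sound.
So the article is *a*: That would be a uranium sample.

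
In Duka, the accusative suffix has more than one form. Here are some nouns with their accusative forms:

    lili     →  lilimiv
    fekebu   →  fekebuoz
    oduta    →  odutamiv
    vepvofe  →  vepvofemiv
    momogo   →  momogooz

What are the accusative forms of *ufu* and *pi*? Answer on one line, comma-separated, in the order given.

The suffix is conditioned by the last vowel: -oz when the last vowel of the stem is a rounded vowel (*fekebu*, *momogo*); -miv when the last vowel of the stem is an unrounded vowel (*lili*, *oduta*, *vepvofe*).
*ufu* — last vowel /u/ (a rounded vowel) → -oz → *ufuoz*.
The last vowel of *pi* is /i/, which is an unrounded vowel, so the suffix is -miv, giving *pimiv*.

ufuoz, pimiv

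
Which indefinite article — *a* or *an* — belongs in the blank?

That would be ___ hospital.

The indefinite article is chosen by the initial *sound* of the following word, not its spelling.
*hospital* begins with the sound /h/ (h is pronounced) — a consonant sound.
So the article is *a*: That would be a hospital.

a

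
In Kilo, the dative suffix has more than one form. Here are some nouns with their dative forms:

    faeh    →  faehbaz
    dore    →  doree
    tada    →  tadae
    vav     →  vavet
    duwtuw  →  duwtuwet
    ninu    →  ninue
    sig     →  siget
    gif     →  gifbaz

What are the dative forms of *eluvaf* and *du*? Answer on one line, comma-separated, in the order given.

eluvafbaz, due

Looking at the final sound of each stem: -baz when the stem ends in a voiceless consonant (*faeh*, *gif*); -et when the stem ends in a voiced consonant (*vav*, *duwtuw*, *sig*); -e when the stem ends in a vowel (*dore*, *tada*, *ninu*).
The final sound of *eluvaf* is /f/, which is a voiceless consonant, so the suffix is -baz, giving *eluvafbaz*.
*du*: final sound = /u/, a vowel → -e → *due*.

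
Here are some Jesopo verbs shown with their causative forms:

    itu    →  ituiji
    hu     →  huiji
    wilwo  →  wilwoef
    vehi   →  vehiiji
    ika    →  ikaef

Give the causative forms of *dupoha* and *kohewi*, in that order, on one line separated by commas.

dupohaef, kohewiiji

The alternation tracks the last vowel of the stem — -iji when the last vowel of the stem is a high vowel (*itu*, *hu*, *vehi*); -ef when the last vowel of the stem is a non-high vowel (*wilwo*, *ika*).
*dupoha*: last vowel = /a/, a non-high vowel → -ef → *dupohaef*.
The last vowel of *kohewi* is /i/, which is a high vowel, so the suffix is -iji, giving *kohewiiji*.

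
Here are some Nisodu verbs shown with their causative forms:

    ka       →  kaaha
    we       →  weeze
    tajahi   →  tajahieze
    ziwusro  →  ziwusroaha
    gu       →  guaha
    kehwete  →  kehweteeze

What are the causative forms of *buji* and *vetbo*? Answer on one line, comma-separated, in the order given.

bujieze, vetboaha

Looking at the last vowel of each stem: -eze when the last vowel of the stem is a front vowel (*we*, *tajahi*, *kehwete*); -aha when the last vowel of the stem is a back vowel (*ka*, *ziwusro*, *gu*).
*buji*: last vowel = /i/, a front vowel → -eze → *bujieze*.
Since the last vowel of *vetbo* is /o/ (a back vowel), it takes -aha, giving *vetboaha*.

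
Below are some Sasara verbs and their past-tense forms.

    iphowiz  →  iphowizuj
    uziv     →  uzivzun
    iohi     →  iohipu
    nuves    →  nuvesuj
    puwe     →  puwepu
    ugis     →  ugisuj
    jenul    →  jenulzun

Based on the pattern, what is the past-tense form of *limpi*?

Looking at the final sound of each stem: -uj when the stem ends in a sibilant (*iphowiz*, *nuves*, *ugis*); -zun when the stem ends in a non-sibilant consonant (*uziv*, *jenul*); -pu when the stem ends in a vowel (*iohi*, *puwe*).
*limpi*: final sound = /i/, a vowel → -pu → *limpipu*.

limpipu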